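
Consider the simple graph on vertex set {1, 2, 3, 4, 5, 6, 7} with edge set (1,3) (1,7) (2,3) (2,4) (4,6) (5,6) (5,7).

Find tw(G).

A width-2 tree decomposition is:
Bags: B1 = {2, 3, 4}  B2 = {3, 4, 6}  B3 = {3, 5, 6}  B4 = {3, 5, 7}  B5 = {1, 3, 7}
Tree: B1–B2, B2–B3, B3–B4, B4–B5
Each bag holds 3 vertices, so the decomposition has width 2, which upper-bounds the treewidth. Since 3–2–4–6–5–7–1–3 is a cycle in G, G is not acyclic. Forests are exactly the graphs of treewidth ≤ 1, so tw(G) ≥ 2. Hence tw(G) = 2 exactly.

2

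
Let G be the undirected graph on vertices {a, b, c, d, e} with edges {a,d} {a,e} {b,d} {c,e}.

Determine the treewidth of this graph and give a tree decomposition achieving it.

Each bag holds 2 vertices, so the decomposition has width 1, which upper-bounds the treewidth. Since G has at least one edge (e.g. b–d), it is not an edgeless graph, so tw(G) ≥ 1. Therefore the treewidth is 1.

Treewidth 1.
One optimal decomposition is:
Bags: B1 = {b, d}  B2 = {a, d}  B3 = {a, e}  B4 = {c, e}
Tree: B1–B2, B2–B3, B3–B4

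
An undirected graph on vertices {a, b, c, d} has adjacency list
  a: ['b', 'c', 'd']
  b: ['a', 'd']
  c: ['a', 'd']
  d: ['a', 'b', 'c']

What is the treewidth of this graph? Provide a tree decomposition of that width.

Treewidth 2.
One optimal decomposition is:
Bags: B1 = {a, b, d}  B2 = {a, c, d}
Tree: B1–B2

Each bag holds 3 vertices, so the decomposition has width 2, which upper-bounds the treewidth. On the other hand G contains the 3-clique {a, c, d}. A clique must lie in a single bag of any decomposition, so no decomposition can have width below 2. The upper and lower bounds meet at 2, so that is the treewidth.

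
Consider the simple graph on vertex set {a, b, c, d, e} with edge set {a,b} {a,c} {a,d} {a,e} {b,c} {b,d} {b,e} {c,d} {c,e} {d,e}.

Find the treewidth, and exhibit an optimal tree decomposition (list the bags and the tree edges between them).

Treewidth 4.
One such decomposition:
Bags: B1 = {a, b, c, d, e}
Tree: (single bag)

A single bag containing all 5 vertices is trivially a valid decomposition of width 4. Conversely, {a, b, c, d, e} is a clique of size 5, and the vertices of any clique must share a bag in every tree decomposition; so some bag has ≥ 5 vertices and tw(G) ≥ 4. The upper and lower bounds meet at 4, so that is the treewidth.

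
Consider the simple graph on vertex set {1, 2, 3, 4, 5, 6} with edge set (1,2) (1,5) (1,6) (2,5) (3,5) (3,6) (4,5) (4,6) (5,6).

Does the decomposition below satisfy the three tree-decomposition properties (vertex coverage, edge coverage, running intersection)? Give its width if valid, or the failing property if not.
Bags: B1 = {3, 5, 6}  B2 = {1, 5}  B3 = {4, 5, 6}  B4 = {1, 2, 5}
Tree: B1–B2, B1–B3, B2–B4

No — edge (6,1) lies in no bag.

A tree decomposition must satisfy three properties: every vertex lies in some bag; for every edge, both endpoints lie together in some bag; and for every vertex, the bags containing it form a connected subtree. Here edge (6,1) lies in no bag, so the decomposition is invalid.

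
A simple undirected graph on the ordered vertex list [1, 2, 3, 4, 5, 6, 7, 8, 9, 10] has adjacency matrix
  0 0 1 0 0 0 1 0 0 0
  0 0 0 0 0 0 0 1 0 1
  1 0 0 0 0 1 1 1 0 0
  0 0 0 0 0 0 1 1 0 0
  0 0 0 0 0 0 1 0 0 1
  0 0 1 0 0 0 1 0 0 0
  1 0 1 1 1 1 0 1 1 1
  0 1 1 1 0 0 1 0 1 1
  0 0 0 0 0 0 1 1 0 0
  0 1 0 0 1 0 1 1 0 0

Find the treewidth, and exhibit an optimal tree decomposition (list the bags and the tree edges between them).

Treewidth 2.
Bags: B1 = {3, 7, 8}  B2 = {7, 8, 10}  B3 = {7, 8, 9}  B4 = {3, 6, 7}  B5 = {5, 7, 10}  B6 = {2, 8, 10}  B7 = {4, 7, 8}  B8 = {1, 3, 7}
Tree: B1–B2, B2–B3, B1–B4, B2–B5, B2–B6, B1–B7, B4–B8

Each bag holds 3 vertices, so the decomposition has width 2, which upper-bounds the treewidth. Conversely, {2, 8, 10} is a clique of size 3, and the vertices of any clique must share a bag in every tree decomposition; so some bag has ≥ 3 vertices and tw(G) ≥ 2. The upper and lower bounds meet at 2, so that is the treewidth.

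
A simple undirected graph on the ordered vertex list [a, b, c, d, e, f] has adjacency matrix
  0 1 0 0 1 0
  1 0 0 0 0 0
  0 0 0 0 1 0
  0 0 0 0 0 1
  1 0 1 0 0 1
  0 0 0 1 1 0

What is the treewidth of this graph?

A width-1 tree decomposition is:
Bags: B1 = {a, e}  B2 = {e, f}  B3 = {d, f}  B4 = {a, b}  B5 = {c, e}
Tree: B1–B2, B2–B3, B1–B4, B1–B5
Every bag has size at most 2, so the width is 2 − 1 = 1 and tw(G) ≤ 1. Any graph with an edge has treewidth ≥ 1, and G has the edge e–a. The upper and lower bounds meet at 1, so that is the treewidth.

1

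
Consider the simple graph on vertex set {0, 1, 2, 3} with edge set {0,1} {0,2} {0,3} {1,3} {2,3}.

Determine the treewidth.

A width-2 tree decomposition is:
Bags: B1 = {0, 1, 3}  B2 = {0, 2, 3}
Tree: B1–B2
The largest bag has 3 vertices, giving width 2; this decomposition certifies tw(G) ≤ 2. For the lower bound, the 3 vertices {0, 1, 3} are pairwise adjacent, and any tree decomposition puts a clique entirely inside one bag — forcing width ≥ 2. Therefore the treewidth is 2.

2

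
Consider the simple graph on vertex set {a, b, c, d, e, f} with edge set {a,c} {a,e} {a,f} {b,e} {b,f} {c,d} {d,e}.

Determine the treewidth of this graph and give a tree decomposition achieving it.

Every bag has size at most 3, so the width is 3 − 1 = 2 and tw(G) ≤ 2. Since f–b–e–a–f is a cycle in G, G is not acyclic. Forests are exactly the graphs of treewidth ≤ 1, so tw(G) ≥ 2. The upper and lower bounds meet at 2, so that is the treewidth.

Treewidth 2.
One optimal decomposition is:
Bags: B1 = {a, b, f}  B2 = {a, b, e}  B3 = {a, c, e}  B4 = {c, d, e}
Tree: B1–B2, B2–B3, B3–B4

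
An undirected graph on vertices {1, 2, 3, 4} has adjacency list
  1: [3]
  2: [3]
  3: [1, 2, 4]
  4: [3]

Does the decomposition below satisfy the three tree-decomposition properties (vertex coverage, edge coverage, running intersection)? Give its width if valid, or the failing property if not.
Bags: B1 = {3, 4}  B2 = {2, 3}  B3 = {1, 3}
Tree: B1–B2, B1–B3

Checking the three conditions: (i) the bags cover all of {1, 2, 3, 4}; (ii) for each edge, some bag contains both endpoints; (iii) the bags containing any fixed vertex form a subtree. All hold, so the decomposition is valid with width 2 − 1 = 1.

Yes; width 1.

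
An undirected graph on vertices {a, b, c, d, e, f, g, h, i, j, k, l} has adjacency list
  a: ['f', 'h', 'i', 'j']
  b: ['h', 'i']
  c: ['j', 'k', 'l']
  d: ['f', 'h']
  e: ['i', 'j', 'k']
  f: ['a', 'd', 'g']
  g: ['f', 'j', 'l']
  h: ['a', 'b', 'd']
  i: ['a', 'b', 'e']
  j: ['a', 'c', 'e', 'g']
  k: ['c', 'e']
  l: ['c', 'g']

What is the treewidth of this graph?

A width-3 tree decomposition is:
Bags: B1 = {b, d, f, h}  B2 = {a, b, f, h}  B3 = {a, b, f, i}  B4 = {a, f, g, i}  B5 = {a, g, i, j}  B6 = {e, g, i, j}  B7 = {e, g, j, l}  B8 = {c, e, j, l}  B9 = {c, e, k, l}
Tree: B1–B2, B2–B3, B3–B4, B4–B5, B5–B6, B6–B7, B7–B8, B8–B9
Every bag has size at most 4, so the width is 4 − 1 = 3 and tw(G) ≤ 3. For the lower bound: the 4 vertex sets {b,d,h}, {f}, {a}, {e,g,i,j} are disjoint, each induces a connected subgraph, and every pair is joined by at least one edge of G. Contracting each set to a single vertex therefore yields K_{4} as a minor, and since treewidth is minor-monotone, tw(G) ≥ tw(K_{4}) = 3. Combining the bounds, tw(G) = 3.

3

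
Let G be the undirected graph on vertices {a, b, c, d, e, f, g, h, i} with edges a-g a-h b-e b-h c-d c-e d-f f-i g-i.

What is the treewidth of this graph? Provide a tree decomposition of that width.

Treewidth 2.
One optimal decomposition is:
Bags: B1 = {a, g, h}  B2 = {g, h, i}  B3 = {f, h, i}  B4 = {d, f, h}  B5 = {c, d, h}  B6 = {c, e, h}  B7 = {b, e, h}
Tree: B1–B2, B2–B3, B3–B4, B4–B5, B5–B6, B6–B7

Each bag holds 3 vertices, so the decomposition has width 2, which upper-bounds the treewidth. Since h–a–g–i–f–d–c–e–b–h is a cycle in G, G is not acyclic. Forests are exactly the graphs of treewidth ≤ 1, so tw(G) ≥ 2. Combining the bounds, tw(G) = 2.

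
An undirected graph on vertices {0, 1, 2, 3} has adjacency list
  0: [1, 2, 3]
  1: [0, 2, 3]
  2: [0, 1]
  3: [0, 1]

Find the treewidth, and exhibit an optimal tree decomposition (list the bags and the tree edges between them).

Treewidth 2.
One optimal decomposition is:
Bags: B1 = {0, 1, 2}  B2 = {0, 1, 3}
Tree: B1–B2

Every bag has size at most 3, so the width is 3 − 1 = 2 and tw(G) ≤ 2. For the lower bound, the 3 vertices {0, 1, 2} are pairwise adjacent, and any tree decomposition puts a clique entirely inside one bag — forcing width ≥ 2. Therefore the treewidth is 2.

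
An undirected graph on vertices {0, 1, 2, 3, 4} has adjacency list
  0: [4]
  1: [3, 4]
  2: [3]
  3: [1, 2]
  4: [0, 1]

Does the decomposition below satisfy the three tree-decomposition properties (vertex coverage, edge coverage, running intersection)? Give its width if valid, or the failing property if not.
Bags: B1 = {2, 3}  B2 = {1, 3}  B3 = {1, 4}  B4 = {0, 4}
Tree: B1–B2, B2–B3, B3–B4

Checking the three conditions: (i) the bags cover all of {0, 1, 2, 3, 4}; (ii) for each edge, some bag contains both endpoints; (iii) the bags containing any fixed vertex form a subtree. All hold, so the decomposition is valid with width 2 − 1 = 1.

Yes; width 1.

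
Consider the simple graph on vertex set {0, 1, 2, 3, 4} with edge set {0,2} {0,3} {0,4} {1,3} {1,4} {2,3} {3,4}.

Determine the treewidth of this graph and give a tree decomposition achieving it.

Every bag has size at most 3, so the width is 3 − 1 = 2 and tw(G) ≤ 2. On the other hand G contains the 3-clique {0, 2, 3}. A clique must lie in a single bag of any decomposition, so no decomposition can have width below 2. The upper and lower bounds meet at 2, so that is the treewidth.

Treewidth 2.
One such decomposition:
Bags: B1 = {0, 3, 4}  B2 = {1, 3, 4}  B3 = {0, 2, 3}
Tree: B1–B2, B1–B3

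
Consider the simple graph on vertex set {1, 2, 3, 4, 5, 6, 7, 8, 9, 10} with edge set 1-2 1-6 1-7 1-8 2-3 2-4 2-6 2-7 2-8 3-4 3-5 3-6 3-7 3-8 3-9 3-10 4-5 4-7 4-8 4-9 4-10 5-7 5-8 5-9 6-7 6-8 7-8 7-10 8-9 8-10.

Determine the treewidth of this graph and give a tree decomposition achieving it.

Each bag holds 5 vertices, so the decomposition has width 4, which upper-bounds the treewidth. On the other hand G contains the 5-clique {1, 2, 6, 7, 8}. A clique must lie in a single bag of any decomposition, so no decomposition can have width below 4. Hence tw(G) = 4 exactly.

Treewidth 4.
One such decomposition:
Bags: B1 = {2, 3, 6, 7, 8}  B2 = {2, 3, 4, 7, 8}  B3 = {3, 4, 5, 7, 8}  B4 = {3, 4, 5, 8, 9}  B5 = {3, 4, 7, 8, 10}  B6 = {1, 2, 6, 7, 8}
Tree: B1–B2, B2–B3, B3–B4, B2–B5, B1–B6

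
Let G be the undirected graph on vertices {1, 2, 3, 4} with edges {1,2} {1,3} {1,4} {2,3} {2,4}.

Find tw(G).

2

A width-2 tree decomposition is:
Bags: B1 = {1, 2, 4}  B2 = {1, 2, 3}
Tree: B1–B2
Each bag holds 3 vertices, so the decomposition has width 2, which upper-bounds the treewidth. Conversely, {1, 2, 3} is a clique of size 3, and the vertices of any clique must share a bag in every tree decomposition; so some bag has ≥ 3 vertices and tw(G) ≥ 2. Combining the bounds, tw(G) = 2.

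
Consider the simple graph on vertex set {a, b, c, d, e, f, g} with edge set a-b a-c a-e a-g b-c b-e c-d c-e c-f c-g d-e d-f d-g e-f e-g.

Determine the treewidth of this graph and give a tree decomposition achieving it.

Each bag holds 4 vertices, so the decomposition has width 3, which upper-bounds the treewidth. On the other hand G contains the 4-clique {c, d, e, g}. A clique must lie in a single bag of any decomposition, so no decomposition can have width below 3. Combining the bounds, tw(G) = 3.

Treewidth 3.
Bags: B1 = {a, c, e, g}  B2 = {a, b, c, e}  B3 = {c, d, e, g}  B4 = {c, d, e, f}
Tree: B1–B2, B1–B3, B3–B4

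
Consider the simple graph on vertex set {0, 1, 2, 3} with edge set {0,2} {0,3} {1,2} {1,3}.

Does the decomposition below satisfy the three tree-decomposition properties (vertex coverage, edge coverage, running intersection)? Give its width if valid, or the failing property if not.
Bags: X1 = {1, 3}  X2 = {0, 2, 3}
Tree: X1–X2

A tree decomposition must satisfy three properties: every vertex lies in some bag; for every edge, both endpoints lie together in some bag; and for every vertex, the bags containing it form a connected subtree. Here edge (2,1) lies in no bag, so the decomposition is invalid.

No — edge (2,1) lies in no bag.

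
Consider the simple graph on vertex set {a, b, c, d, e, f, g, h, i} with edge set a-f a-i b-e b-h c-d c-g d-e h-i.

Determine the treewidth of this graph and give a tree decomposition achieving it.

The largest bag has 2 vertices, giving width 1; this decomposition certifies tw(G) ≤ 1. Since G has at least one edge (e.g. f–a), it is not an edgeless graph, so tw(G) ≥ 1. Combining the bounds, tw(G) = 1.

Treewidth 1.
One such decomposition:
Bags: B1 = {a, f}  B2 = {a, i}  B3 = {h, i}  B4 = {b, h}  B5 = {b, e}  B6 = {d, e}  B7 = {c, d}  B8 = {c, g}
Tree: B1–B2, B2–B3, B3–B4, B4–B5, B5–B6, B6–B7, B7–B8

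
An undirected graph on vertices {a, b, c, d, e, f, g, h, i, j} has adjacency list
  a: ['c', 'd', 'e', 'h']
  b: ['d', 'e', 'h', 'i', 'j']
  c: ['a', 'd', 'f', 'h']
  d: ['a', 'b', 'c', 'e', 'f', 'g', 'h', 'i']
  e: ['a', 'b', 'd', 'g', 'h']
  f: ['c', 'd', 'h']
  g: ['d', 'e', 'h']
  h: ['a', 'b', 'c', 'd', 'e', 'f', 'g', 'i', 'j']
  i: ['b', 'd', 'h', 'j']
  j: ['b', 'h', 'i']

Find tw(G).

A width-3 tree decomposition is:
Bags: B1 = {b, d, e, h}  B2 = {b, d, h, i}  B3 = {a, d, e, h}  B4 = {d, e, g, h}  B5 = {b, h, i, j}  B6 = {a, c, d, h}  B7 = {c, d, f, h}
Tree: B1–B2, B1–B3, B3–B4, B2–B5, B3–B6, B6–B7
Every bag has size at most 4, so the width is 4 − 1 = 3 and tw(G) ≤ 3. For the lower bound, the 4 vertices {d, e, g, h} are pairwise adjacent, and any tree decomposition puts a clique entirely inside one bag — forcing width ≥ 3. Therefore the treewidth is 3.

3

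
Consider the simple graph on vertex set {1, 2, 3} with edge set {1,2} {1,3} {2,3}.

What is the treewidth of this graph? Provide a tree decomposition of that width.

Treewidth 2.
One optimal decomposition is:
Bags: B1 = {1, 2, 3}
Tree: (single bag)

With just one bag of size 3, the width is 3 − 1 = 2, so tw(G) ≤ 2. On the other hand G contains the 3-clique {1, 2, 3}. A clique must lie in a single bag of any decomposition, so no decomposition can have width below 2. Hence tw(G) = 2 exactly.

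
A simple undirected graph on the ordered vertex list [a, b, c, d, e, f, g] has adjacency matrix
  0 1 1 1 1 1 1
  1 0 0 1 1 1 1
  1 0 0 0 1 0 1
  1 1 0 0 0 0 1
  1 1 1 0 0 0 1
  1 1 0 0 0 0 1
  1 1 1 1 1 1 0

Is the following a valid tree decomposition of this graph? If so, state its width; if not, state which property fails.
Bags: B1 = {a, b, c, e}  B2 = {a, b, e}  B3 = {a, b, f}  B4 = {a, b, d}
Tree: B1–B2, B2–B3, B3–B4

No — vertex g appears in no bag.

A tree decomposition must satisfy three properties: every vertex lies in some bag; for every edge, both endpoints lie together in some bag; and for every vertex, the bags containing it form a connected subtree. Here vertex g appears in no bag, so the decomposition is invalid.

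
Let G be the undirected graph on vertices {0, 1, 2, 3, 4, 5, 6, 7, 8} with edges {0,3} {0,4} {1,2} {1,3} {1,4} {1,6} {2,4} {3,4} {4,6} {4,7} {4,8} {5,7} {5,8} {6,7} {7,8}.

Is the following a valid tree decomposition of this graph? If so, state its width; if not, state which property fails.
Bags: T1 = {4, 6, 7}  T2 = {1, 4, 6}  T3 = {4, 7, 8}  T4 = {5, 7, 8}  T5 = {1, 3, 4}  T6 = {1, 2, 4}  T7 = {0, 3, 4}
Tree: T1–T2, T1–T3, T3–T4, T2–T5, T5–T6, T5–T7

Checking the three conditions: (i) the bags cover all of {0, 1, 2, 3, 4, 5, 6, 7, 8}; (ii) for each edge, some bag contains both endpoints; (iii) the bags containing any fixed vertex form a subtree. All hold, so the decomposition is valid with width 3 − 1 = 2.

Yes; width 2.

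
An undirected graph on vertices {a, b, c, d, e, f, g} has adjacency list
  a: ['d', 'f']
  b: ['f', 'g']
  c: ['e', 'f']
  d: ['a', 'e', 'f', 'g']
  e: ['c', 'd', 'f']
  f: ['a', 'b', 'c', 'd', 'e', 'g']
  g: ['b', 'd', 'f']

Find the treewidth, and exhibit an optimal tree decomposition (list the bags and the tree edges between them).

Every bag has size at most 3, so the width is 3 − 1 = 2 and tw(G) ≤ 2. On the other hand G contains the 3-clique {d, f, g}. A clique must lie in a single bag of any decomposition, so no decomposition can have width below 2. Hence tw(G) = 2 exactly.

Treewidth 2.
One such decomposition:
Bags: B1 = {d, f, g}  B2 = {d, e, f}  B3 = {a, d, f}  B4 = {c, e, f}  B5 = {b, f, g}
Tree: B1–B2, B1–B3, B2–B4, B1–B5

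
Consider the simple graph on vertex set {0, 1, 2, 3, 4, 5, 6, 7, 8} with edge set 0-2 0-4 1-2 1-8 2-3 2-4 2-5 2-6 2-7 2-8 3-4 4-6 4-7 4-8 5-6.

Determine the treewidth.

2

A width-2 tree decomposition is:
Bags: B1 = {1, 2, 8}  B2 = {2, 4, 8}  B3 = {0, 2, 4}  B4 = {2, 4, 7}  B5 = {2, 3, 4}  B6 = {2, 4, 6}  B7 = {2, 5, 6}
Tree: B1–B2, B2–B3, B2–B4, B2–B5, B5–B6, B6–B7
Every bag has size at most 3, so the width is 3 − 1 = 2 and tw(G) ≤ 2. For the lower bound, the 3 vertices {1, 2, 8} are pairwise adjacent, and any tree decomposition puts a clique entirely inside one bag — forcing width ≥ 2. Hence tw(G) = 2 exactly.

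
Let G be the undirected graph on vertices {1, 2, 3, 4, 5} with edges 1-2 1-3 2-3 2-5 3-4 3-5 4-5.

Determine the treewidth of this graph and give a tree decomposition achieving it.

The largest bag has 3 vertices, giving width 2; this decomposition certifies tw(G) ≤ 2. On the other hand G contains the 3-clique {1, 2, 3}. A clique must lie in a single bag of any decomposition, so no decomposition can have width below 2. The upper and lower bounds meet at 2, so that is the treewidth.

Treewidth 2.
One such decomposition:
Bags: B1 = {3, 4, 5}  B2 = {2, 3, 5}  B3 = {1, 2, 3}
Tree: B1–B2, B2–B3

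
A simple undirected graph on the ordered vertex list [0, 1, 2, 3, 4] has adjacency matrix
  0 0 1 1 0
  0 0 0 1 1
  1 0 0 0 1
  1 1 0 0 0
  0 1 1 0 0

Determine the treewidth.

2

A width-2 tree decomposition is:
Bags: B1 = {0, 2, 3}  B2 = {1, 2, 3}  B3 = {1, 2, 4}
Tree: B1–B2, B2–B3
The largest bag has 3 vertices, giving width 2; this decomposition certifies tw(G) ≤ 2. Since 2–0–3–1–4–2 is a cycle in G, G is not acyclic. Forests are exactly the graphs of treewidth ≤ 1, so tw(G) ≥ 2. Combining the bounds, tw(G) = 2.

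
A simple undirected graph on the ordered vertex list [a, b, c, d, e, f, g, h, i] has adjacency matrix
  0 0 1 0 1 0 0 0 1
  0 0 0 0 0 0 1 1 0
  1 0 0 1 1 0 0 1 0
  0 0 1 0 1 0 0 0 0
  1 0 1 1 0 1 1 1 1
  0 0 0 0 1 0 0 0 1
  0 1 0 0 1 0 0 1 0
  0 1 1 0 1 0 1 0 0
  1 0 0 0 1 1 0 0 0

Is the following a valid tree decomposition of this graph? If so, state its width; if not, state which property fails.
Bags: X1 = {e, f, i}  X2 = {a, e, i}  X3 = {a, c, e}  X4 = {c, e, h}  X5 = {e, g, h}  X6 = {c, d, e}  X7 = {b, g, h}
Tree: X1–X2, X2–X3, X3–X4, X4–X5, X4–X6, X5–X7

Yes; width 2.

Checking the three conditions: (i) the bags cover all of {a, b, c, d, e, f, g, h, i}; (ii) for each edge, some bag contains both endpoints; (iii) the bags containing any fixed vertex form a subtree. All hold, so the decomposition is valid with width 3 − 1 = 2.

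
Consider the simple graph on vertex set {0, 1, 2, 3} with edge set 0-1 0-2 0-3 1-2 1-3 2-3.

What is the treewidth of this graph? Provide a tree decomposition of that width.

A single bag containing all 4 vertices is trivially a valid decomposition of width 3. Conversely, {0, 1, 2, 3} is a clique of size 4, and the vertices of any clique must share a bag in every tree decomposition; so some bag has ≥ 4 vertices and tw(G) ≥ 3. Therefore the treewidth is 3.

Treewidth 3.
One such decomposition:
Bags: B1 = {0, 1, 2, 3}
Tree: (single bag)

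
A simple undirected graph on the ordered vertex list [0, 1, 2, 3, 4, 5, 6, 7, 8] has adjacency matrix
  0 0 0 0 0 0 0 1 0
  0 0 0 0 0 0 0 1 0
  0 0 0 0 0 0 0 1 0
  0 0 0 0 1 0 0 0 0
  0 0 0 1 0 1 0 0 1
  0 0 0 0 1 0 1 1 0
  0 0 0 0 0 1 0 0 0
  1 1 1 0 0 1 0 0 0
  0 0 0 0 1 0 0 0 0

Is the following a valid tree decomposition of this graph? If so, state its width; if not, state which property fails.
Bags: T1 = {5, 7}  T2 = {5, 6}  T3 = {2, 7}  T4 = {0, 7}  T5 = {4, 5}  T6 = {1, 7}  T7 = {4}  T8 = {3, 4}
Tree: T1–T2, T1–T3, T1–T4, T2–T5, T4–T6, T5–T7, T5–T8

A tree decomposition must satisfy three properties: every vertex lies in some bag; for every edge, both endpoints lie together in some bag; and for every vertex, the bags containing it form a connected subtree. Here vertex 8 appears in no bag, so the decomposition is invalid.

No — vertex 8 appears in no bag.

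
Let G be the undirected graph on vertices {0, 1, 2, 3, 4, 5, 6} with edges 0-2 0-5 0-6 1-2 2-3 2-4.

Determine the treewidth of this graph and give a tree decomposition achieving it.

Treewidth 1.
One such decomposition:
Bags: B1 = {0, 5}  B2 = {0, 2}  B3 = {0, 6}  B4 = {2, 3}  B5 = {2, 4}  B6 = {1, 2}
Tree: B1–B2, B1–B3, B2–B4, B4–B5, B5–B6

Each bag holds 2 vertices, so the decomposition has width 1, which upper-bounds the treewidth. G has an edge, so its treewidth is at least 1. Hence tw(G) = 1 exactly.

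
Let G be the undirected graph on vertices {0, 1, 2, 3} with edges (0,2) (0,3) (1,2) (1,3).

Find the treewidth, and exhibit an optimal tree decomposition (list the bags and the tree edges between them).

Treewidth 2.
One such decomposition:
Bags: B1 = {1, 2, 3}  B2 = {0, 2, 3}
Tree: B1–B2

Every bag has size at most 3, so the width is 3 − 1 = 2 and tw(G) ≤ 2. Since 3–1–2–0–3 is a cycle in G, G is not acyclic. Forests are exactly the graphs of treewidth ≤ 1, so tw(G) ≥ 2. Combining the bounds, tw(G) = 2.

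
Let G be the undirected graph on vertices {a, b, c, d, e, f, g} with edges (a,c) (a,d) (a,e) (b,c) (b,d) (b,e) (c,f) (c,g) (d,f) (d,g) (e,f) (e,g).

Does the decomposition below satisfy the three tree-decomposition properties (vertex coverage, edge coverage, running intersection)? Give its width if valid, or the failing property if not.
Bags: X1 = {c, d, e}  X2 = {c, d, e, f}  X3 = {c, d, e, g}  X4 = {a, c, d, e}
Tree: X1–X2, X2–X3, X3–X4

A tree decomposition must satisfy three properties: every vertex lies in some bag; for every edge, both endpoints lie together in some bag; and for every vertex, the bags containing it form a connected subtree. Here vertex b appears in no bag, so the decomposition is invalid.

No — vertex b appears in no bag.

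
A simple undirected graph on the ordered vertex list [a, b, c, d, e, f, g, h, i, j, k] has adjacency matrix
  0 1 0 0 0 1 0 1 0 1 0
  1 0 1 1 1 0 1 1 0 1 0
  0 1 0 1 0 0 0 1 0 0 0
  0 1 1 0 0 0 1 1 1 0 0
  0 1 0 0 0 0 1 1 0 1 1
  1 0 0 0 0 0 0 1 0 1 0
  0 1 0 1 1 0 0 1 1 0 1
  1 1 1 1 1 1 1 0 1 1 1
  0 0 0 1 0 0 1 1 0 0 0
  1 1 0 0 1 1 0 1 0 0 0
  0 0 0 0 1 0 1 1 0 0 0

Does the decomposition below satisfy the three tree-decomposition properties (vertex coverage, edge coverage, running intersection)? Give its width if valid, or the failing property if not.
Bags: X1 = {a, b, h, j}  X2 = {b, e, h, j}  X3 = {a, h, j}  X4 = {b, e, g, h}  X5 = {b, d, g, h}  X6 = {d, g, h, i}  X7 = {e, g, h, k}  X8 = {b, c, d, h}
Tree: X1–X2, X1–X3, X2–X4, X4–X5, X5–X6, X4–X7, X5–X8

No — vertex f appears in no bag.

A tree decomposition must satisfy three properties: every vertex lies in some bag; for every edge, both endpoints lie together in some bag; and for every vertex, the bags containing it form a connected subtree. Here vertex f appears in no bag, so the decomposition is invalid.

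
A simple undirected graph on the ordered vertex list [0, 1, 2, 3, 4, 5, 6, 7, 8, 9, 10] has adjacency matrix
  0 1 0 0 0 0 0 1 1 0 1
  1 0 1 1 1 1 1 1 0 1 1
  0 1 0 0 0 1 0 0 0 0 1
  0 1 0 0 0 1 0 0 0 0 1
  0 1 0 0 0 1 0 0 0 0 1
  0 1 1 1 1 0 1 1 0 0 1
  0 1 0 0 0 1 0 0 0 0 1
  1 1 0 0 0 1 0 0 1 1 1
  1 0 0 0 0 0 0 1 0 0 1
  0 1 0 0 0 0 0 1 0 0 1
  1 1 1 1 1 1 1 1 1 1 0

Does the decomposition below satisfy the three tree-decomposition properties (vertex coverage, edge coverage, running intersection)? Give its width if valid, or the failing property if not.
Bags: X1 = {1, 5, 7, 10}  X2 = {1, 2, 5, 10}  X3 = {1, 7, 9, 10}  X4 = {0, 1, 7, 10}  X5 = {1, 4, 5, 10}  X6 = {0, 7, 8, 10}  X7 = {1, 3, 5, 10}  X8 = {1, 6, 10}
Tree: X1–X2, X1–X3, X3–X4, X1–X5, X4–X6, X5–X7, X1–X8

A tree decomposition must satisfy three properties: every vertex lies in some bag; for every edge, both endpoints lie together in some bag; and for every vertex, the bags containing it form a connected subtree. Here edge (5,6) lies in no bag, so the decomposition is invalid.

No — edge (5,6) lies in no bag.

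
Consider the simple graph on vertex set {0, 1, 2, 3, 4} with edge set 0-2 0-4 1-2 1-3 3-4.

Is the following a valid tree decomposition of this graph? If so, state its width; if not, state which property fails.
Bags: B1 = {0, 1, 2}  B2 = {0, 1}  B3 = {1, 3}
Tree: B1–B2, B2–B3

A tree decomposition must satisfy three properties: every vertex lies in some bag; for every edge, both endpoints lie together in some bag; and for every vertex, the bags containing it form a connected subtree. Here vertex 4 appears in no bag, so the decomposition is invalid.

No — vertex 4 appears in no bag.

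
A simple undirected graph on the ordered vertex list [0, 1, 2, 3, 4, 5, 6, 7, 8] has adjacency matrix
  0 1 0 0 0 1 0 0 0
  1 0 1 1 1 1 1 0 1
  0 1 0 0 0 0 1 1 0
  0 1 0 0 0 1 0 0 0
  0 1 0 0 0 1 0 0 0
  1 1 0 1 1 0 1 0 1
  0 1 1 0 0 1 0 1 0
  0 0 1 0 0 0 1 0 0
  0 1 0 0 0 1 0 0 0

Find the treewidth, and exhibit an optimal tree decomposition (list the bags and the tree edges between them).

Treewidth 2.
One such decomposition:
Bags: B1 = {1, 5, 6}  B2 = {1, 4, 5}  B3 = {1, 3, 5}  B4 = {1, 2, 6}  B5 = {1, 5, 8}  B6 = {0, 1, 5}  B7 = {2, 6, 7}
Tree: B1–B2, B1–B3, B1–B4, B2–B5, B1–B6, B4–B7

Every bag has size at most 3, so the width is 3 − 1 = 2 and tw(G) ≤ 2. Conversely, {1, 2, 6} is a clique of size 3, and the vertices of any clique must share a bag in every tree decomposition; so some bag has ≥ 3 vertices and tw(G) ≥ 2. Hence tw(G) = 2 exactly.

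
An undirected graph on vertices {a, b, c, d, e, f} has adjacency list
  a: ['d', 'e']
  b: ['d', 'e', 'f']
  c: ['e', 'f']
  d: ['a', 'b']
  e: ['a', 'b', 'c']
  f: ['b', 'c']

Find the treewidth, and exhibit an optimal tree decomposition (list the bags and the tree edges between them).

Every bag has size at most 3, so the width is 3 − 1 = 2 and tw(G) ≤ 2. The edges a–d–b–e–a form a cycle, so G is not a tree and its treewidth is at least 2. Therefore the treewidth is 2.

Treewidth 2.
One optimal decomposition is:
Bags: B1 = {a, d, e}  B2 = {b, d, e}  B3 = {b, c, e}  B4 = {b, c, f}
Tree: B1–B2, B2–B3, B3–B4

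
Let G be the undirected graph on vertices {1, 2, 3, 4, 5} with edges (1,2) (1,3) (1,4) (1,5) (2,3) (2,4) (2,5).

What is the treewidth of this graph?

2

A width-2 tree decomposition is:
Bags: B1 = {1, 2, 4}  B2 = {1, 2, 3}  B3 = {1, 2, 5}
Tree: B1–B2, B1–B3
Each bag holds 3 vertices, so the decomposition has width 2, which upper-bounds the treewidth. Conversely, {1, 2, 3} is a clique of size 3, and the vertices of any clique must share a bag in every tree decomposition; so some bag has ≥ 3 vertices and tw(G) ≥ 2. Hence tw(G) = 2 exactly.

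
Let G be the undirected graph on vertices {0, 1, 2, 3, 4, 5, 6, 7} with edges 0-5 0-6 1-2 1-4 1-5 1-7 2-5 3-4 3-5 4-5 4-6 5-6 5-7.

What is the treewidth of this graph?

2

A width-2 tree decomposition is:
Bags: B1 = {4, 5, 6}  B2 = {3, 4, 5}  B3 = {1, 4, 5}  B4 = {1, 2, 5}  B5 = {1, 5, 7}  B6 = {0, 5, 6}
Tree: B1–B2, B1–B3, B3–B4, B3–B5, B1–B6
Every bag has size at most 3, so the width is 3 − 1 = 2 and tw(G) ≤ 2. Conversely, {0, 5, 6} is a clique of size 3, and the vertices of any clique must share a bag in every tree decomposition; so some bag has ≥ 3 vertices and tw(G) ≥ 2. Hence tw(G) = 2 exactly.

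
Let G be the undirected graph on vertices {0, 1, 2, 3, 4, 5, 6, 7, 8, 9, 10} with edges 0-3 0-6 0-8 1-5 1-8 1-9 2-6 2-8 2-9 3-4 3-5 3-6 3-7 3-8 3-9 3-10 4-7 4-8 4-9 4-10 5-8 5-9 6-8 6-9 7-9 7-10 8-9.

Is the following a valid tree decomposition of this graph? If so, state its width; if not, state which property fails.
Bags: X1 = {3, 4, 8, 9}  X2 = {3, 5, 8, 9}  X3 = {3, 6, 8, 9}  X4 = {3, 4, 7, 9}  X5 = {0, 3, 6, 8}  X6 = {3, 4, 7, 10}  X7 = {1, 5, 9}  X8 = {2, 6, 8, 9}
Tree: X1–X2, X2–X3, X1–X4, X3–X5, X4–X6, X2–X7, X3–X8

No — edge (8,1) lies in no bag.

A tree decomposition must satisfy three properties: every vertex lies in some bag; for every edge, both endpoints lie together in some bag; and for every vertex, the bags containing it form a connected subtree. Here edge (8,1) lies in no bag, so the decomposition is invalid.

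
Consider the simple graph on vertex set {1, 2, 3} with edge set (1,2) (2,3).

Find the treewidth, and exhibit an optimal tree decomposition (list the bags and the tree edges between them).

Treewidth 1.
One such decomposition:
Bags: B1 = {1, 2}  B2 = {2, 3}
Tree: B1–B2

Every bag has size at most 2, so the width is 2 − 1 = 1 and tw(G) ≤ 1. Any graph with an edge has treewidth ≥ 1, and G has the edge 1–2. Combining the bounds, tw(G) = 1.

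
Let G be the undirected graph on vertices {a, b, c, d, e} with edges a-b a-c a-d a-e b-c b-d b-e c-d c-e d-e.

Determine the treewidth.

4

A width-4 tree decomposition is:
Bags: B1 = {a, b, c, d, e}
Tree: (single bag)
A single bag containing all 5 vertices is trivially a valid decomposition of width 4. Conversely, {a, b, c, d, e} is a clique of size 5, and the vertices of any clique must share a bag in every tree decomposition; so some bag has ≥ 5 vertices and tw(G) ≥ 4. Therefore the treewidth is 4.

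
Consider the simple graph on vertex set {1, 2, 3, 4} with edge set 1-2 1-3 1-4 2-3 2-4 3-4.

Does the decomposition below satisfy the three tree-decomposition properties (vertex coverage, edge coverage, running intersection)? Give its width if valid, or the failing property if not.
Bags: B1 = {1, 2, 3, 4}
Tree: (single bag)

Yes; width 3.

Every vertex of G appears in some bag (union = {1, 2, 3, 4}); every edge is covered by a bag; and for each vertex v the set of bags containing v is connected in the bag tree. The decomposition is therefore valid. The largest bag has 4 vertices, so the width is 3.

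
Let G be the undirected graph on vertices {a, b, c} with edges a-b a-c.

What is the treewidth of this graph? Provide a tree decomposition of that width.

Every bag has size at most 2, so the width is 2 − 1 = 1 and tw(G) ≤ 1. Since G has at least one edge (e.g. a–b), it is not an edgeless graph, so tw(G) ≥ 1. Therefore the treewidth is 1.

Treewidth 1.
One optimal decomposition is:
Bags: B1 = {a, b}  B2 = {a, c}
Tree: B1–B2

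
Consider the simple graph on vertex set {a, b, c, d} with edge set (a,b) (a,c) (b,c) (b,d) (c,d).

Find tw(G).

A width-2 tree decomposition is:
Bags: B1 = {b, c, d}  B2 = {a, b, c}
Tree: B1–B2
Every bag has size at most 3, so the width is 3 − 1 = 2 and tw(G) ≤ 2. For the lower bound, the 3 vertices {b, c, d} are pairwise adjacent, and any tree decomposition puts a clique entirely inside one bag — forcing width ≥ 2. The upper and lower bounds meet at 2, so that is the treewidth.

2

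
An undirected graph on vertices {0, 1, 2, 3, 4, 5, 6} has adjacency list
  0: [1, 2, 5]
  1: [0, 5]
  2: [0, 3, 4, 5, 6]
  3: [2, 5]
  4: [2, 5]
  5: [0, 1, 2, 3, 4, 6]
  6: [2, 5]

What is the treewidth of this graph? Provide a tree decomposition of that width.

Treewidth 2.
One optimal decomposition is:
Bags: B1 = {0, 2, 5}  B2 = {2, 3, 5}  B3 = {2, 5, 6}  B4 = {2, 4, 5}  B5 = {0, 1, 5}
Tree: B1–B2, B1–B3, B3–B4, B1–B5

Each bag holds 3 vertices, so the decomposition has width 2, which upper-bounds the treewidth. For the lower bound, the 3 vertices {0, 1, 5} are pairwise adjacent, and any tree decomposition puts a clique entirely inside one bag — forcing width ≥ 2. Therefore the treewidth is 2.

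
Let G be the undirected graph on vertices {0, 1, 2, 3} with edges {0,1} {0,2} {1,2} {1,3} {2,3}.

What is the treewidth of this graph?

A width-2 tree decomposition is:
Bags: B1 = {1, 2, 3}  B2 = {0, 1, 2}
Tree: B1–B2
The largest bag has 3 vertices, giving width 2; this decomposition certifies tw(G) ≤ 2. For the lower bound, the 3 vertices {0, 1, 2} are pairwise adjacent, and any tree decomposition puts a clique entirely inside one bag — forcing width ≥ 2. The upper and lower bounds meet at 2, so that is the treewidth.

2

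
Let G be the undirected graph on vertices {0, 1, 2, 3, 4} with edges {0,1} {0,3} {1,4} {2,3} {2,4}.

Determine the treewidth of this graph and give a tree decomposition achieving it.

Treewidth 2.
One such decomposition:
Bags: B1 = {1, 2, 4}  B2 = {0, 1, 2}  B3 = {0, 2, 3}
Tree: B1–B2, B2–B3

Each bag holds 3 vertices, so the decomposition has width 2, which upper-bounds the treewidth. Since 2–4–1–0–3–2 is a cycle in G, G is not acyclic. Forests are exactly the graphs of treewidth ≤ 1, so tw(G) ≥ 2. Hence tw(G) = 2 exactly.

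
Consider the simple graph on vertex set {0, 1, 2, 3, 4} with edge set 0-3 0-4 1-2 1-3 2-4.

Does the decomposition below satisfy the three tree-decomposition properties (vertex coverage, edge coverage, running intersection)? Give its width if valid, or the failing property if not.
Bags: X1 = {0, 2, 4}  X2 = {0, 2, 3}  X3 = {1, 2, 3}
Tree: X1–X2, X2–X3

Every vertex of G appears in some bag (union = {0, 1, 2, 3, 4}); every edge is covered by a bag; and for each vertex v the set of bags containing v is connected in the bag tree. The decomposition is therefore valid. The largest bag has 3 vertices, so the width is 2.

Yes; width 2.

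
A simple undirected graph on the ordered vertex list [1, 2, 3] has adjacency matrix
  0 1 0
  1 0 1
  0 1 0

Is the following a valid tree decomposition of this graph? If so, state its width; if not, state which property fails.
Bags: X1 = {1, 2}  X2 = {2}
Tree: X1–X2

No — vertex 3 appears in no bag.

A tree decomposition must satisfy three properties: every vertex lies in some bag; for every edge, both endpoints lie together in some bag; and for every vertex, the bags containing it form a connected subtree. Here vertex 3 appears in no bag, so the decomposition is invalid.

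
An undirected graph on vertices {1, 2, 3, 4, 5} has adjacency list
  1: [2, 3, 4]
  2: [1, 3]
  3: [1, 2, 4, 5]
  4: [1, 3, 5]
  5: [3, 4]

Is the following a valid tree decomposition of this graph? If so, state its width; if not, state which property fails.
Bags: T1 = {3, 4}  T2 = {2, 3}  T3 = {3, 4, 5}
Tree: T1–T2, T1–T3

No — vertex 1 appears in no bag.

A tree decomposition must satisfy three properties: every vertex lies in some bag; for every edge, both endpoints lie together in some bag; and for every vertex, the bags containing it form a connected subtree. Here vertex 1 appears in no bag, so the decomposition is invalid.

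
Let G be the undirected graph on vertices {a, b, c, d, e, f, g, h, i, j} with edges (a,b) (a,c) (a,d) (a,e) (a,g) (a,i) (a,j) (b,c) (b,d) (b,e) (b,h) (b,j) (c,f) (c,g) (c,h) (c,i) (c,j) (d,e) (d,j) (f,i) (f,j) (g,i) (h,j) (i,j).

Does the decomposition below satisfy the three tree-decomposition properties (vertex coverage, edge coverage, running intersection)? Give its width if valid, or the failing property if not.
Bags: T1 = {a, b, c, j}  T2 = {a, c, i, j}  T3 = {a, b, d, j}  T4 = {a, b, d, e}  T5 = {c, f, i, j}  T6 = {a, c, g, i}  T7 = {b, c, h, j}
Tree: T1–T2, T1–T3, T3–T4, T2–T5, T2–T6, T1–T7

Yes; width 3.

Every vertex of G appears in some bag (union = {a, b, c, d, e, f, g, h, i, j}); every edge is covered by a bag; and for each vertex v the set of bags containing v is connected in the bag tree. The decomposition is therefore valid. The largest bag has 4 vertices, so the width is 3.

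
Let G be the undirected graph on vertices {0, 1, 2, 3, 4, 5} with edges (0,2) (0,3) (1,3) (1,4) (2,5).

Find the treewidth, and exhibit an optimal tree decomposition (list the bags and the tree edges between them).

Treewidth 1.
One such decomposition:
Bags: B1 = {2, 5}  B2 = {0, 2}  B3 = {0, 3}  B4 = {1, 3}  B5 = {1, 4}
Tree: B1–B2, B2–B3, B3–B4, B4–B5

The largest bag has 2 vertices, giving width 1; this decomposition certifies tw(G) ≤ 1. Since G has at least one edge (e.g. 5–2), it is not an edgeless graph, so tw(G) ≥ 1. Hence tw(G) = 1 exactly.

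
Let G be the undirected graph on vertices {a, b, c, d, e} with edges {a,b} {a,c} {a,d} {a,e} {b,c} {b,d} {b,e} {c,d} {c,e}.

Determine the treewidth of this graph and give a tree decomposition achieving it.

Each bag holds 4 vertices, so the decomposition has width 3, which upper-bounds the treewidth. For the lower bound, the 4 vertices {a, b, c, d} are pairwise adjacent, and any tree decomposition puts a clique entirely inside one bag — forcing width ≥ 3. Therefore the treewidth is 3.

Treewidth 3.
Bags: B1 = {a, b, c, d}  B2 = {a, b, c, e}
Tree: B1–B2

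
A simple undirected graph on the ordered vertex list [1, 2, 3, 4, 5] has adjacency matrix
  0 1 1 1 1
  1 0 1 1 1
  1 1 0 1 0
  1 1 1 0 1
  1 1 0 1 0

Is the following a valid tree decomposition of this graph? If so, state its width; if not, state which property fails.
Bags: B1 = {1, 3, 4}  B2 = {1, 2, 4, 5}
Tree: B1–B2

No — edge (2,3) lies in no bag.

A tree decomposition must satisfy three properties: every vertex lies in some bag; for every edge, both endpoints lie together in some bag; and for every vertex, the bags containing it form a connected subtree. Here edge (2,3) lies in no bag, so the decomposition is invalid.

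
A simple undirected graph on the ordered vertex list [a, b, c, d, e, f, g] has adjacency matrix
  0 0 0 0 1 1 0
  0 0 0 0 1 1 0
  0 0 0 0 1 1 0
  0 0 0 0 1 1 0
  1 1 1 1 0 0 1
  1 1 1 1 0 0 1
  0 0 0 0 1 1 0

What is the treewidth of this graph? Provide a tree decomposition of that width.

Every bag has size at most 3, so the width is 3 − 1 = 2 and tw(G) ≤ 2. The edges e–g–f–b–e form a cycle, so G is not a tree and its treewidth is at least 2. The upper and lower bounds meet at 2, so that is the treewidth.

Treewidth 2.
One such decomposition:
Bags: B1 = {e, f, g}  B2 = {b, e, f}  B3 = {d, e, f}  B4 = {a, e, f}  B5 = {c, e, f}
Tree: B1–B2, B2–B3, B3–B4, B4–B5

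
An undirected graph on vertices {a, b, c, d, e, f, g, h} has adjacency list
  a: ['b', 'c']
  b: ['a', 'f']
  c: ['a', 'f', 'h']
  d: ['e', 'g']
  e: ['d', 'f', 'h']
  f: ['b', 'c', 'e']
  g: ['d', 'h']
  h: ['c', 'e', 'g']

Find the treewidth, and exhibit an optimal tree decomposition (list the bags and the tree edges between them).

Each bag holds 3 vertices, so the decomposition has width 2, which upper-bounds the treewidth. Since a–b–f–c–a is a cycle in G, G is not acyclic. Forests are exactly the graphs of treewidth ≤ 1, so tw(G) ≥ 2. The upper and lower bounds meet at 2, so that is the treewidth.

Treewidth 2.
One such decomposition:
Bags: B1 = {a, b, c}  B2 = {b, c, f}  B3 = {c, f, h}  B4 = {e, f, h}  B5 = {e, g, h}  B6 = {d, e, g}
Tree: B1–B2, B2–B3, B3–B4, B4–B5, B5–B6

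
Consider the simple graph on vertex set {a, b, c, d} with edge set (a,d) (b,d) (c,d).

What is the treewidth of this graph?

1

A width-1 tree decomposition is:
Bags: B1 = {a, d}  B2 = {b, d}  B3 = {c, d}
Tree: B1–B2, B1–B3
The largest bag has 2 vertices, giving width 1; this decomposition certifies tw(G) ≤ 1. Since G has at least one edge (e.g. d–a), it is not an edgeless graph, so tw(G) ≥ 1. Hence tw(G) = 1 exactly.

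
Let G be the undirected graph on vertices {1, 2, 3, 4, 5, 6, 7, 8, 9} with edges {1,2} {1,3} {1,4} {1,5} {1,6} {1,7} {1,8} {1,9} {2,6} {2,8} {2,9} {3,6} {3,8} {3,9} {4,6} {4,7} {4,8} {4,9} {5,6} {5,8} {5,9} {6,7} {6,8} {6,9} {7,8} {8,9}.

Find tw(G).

A width-4 tree decomposition is:
Bags: B1 = {1, 4, 6, 8, 9}  B2 = {1, 3, 6, 8, 9}  B3 = {1, 4, 6, 7, 8}  B4 = {1, 5, 6, 8, 9}  B5 = {1, 2, 6, 8, 9}
Tree: B1–B2, B1–B3, B2–B4, B1–B5
Every bag has size at most 5, so the width is 5 − 1 = 4 and tw(G) ≤ 4. On the other hand G contains the 5-clique {1, 2, 6, 8, 9}. A clique must lie in a single bag of any decomposition, so no decomposition can have width below 4. The upper and lower bounds meet at 4, so that is the treewidth.

4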